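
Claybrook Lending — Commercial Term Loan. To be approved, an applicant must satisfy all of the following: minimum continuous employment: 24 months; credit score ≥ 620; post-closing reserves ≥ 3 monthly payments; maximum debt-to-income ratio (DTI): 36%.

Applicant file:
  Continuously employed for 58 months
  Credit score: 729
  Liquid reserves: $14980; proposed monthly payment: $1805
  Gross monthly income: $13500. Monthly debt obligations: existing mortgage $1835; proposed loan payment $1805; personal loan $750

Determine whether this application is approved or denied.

Employment 58 ≥ 24 months
Credit score 729 ≥ 620 (meets)
Reserves = 14,980/1,805 = 8.3 months ≥ 3
Total monthly debts = (1,835 + 1,805 + 750) = 4,390. DTI = 4,390/13,500 = 32.5% ≤ 36%
All criteria satisfied.

Approved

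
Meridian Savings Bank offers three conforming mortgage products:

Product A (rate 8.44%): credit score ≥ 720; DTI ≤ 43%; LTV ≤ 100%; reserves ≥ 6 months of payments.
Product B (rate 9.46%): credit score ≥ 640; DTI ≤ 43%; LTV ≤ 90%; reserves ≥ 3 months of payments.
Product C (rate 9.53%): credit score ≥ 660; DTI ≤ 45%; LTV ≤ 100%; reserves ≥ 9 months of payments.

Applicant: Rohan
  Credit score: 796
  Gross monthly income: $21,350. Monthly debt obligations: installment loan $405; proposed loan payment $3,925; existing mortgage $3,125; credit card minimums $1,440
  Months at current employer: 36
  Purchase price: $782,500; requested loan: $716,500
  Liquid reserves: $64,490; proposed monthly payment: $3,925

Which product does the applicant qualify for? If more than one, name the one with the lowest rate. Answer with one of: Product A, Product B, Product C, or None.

Total debts = (405 + 3,925 + 3,125 + 1,440) = 8,895; DTI = 8,895/21,350 = 41.7%.
LTV = 716,500/782,500 = 91.6%.
Reserves = 64,490/3,925 = 16.4 months.
Product A: score 796 ≥ 720; DTI 41.7% ≤ 43%; LTV 91.6% ≤ 100%; reserves 16.4 ≥ 6 mo → qualifies.
Product B: score 796 ≥ 640; DTI 41.7% ≤ 43%; LTV 91.6% > 90%; reserves 16.4 ≥ 3 mo → does not qualify.
Product C: score 796 ≥ 660; DTI 41.7% ≤ 45%; LTV 91.6% ≤ 100%; reserves 16.4 ≥ 9 mo → qualifies.
Qualifying: Product A, Product C. Lowest rate is 8.44% → Product A.

Product A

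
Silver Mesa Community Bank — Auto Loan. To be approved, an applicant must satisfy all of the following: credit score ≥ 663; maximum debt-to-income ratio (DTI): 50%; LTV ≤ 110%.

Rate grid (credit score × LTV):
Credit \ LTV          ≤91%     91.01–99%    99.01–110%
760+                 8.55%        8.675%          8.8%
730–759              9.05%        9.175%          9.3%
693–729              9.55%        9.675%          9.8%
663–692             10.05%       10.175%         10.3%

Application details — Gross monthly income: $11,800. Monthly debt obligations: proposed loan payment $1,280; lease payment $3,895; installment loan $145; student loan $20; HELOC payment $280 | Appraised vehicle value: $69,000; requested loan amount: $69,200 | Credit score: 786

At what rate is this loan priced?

Credit score 786 ≥ 663; Total monthly debts = (1,280 + 3,895 + 145 + 20 + 280) = 5,620. Debt-to-income = 5,620/11,800 = 47.6% — meets 50% limit
LTV: 69,200 ÷ 69,000 = 100.3%, within 110% cap
Credit 786 → row 760+; LTV 100.3% → column 99.01–110%. Grid cell → 8.8%.

8.8%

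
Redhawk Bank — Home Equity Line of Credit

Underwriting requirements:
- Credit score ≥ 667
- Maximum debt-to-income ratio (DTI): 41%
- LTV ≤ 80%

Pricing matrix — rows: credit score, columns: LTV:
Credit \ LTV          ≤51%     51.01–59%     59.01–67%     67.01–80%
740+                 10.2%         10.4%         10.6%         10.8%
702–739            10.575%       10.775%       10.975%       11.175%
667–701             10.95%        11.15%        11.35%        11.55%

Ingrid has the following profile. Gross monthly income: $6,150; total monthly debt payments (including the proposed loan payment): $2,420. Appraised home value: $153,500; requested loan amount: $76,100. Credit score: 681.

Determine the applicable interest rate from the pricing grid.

Credit score 681 ≥ 667; DTI: 2,420 ÷ 6,150 = 39.3%, within the 41% cap
Loan-to-value = 76,100/153,500 = 49.6% — pass (80% max)
Row: 681 falls in 667–701. Column: 49.6% falls in ≤51%. Rate = 10.95%.

10.95%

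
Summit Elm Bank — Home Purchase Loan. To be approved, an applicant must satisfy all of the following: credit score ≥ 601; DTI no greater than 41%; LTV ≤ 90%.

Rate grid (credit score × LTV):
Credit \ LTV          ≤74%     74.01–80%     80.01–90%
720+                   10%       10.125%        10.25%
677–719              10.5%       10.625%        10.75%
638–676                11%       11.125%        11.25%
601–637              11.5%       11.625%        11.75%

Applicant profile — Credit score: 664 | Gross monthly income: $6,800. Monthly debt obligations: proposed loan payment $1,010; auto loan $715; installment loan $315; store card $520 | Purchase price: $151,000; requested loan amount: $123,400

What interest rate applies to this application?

Credit score 664 ≥ 601; Total monthly debts = (1,010 + 715 + 315 + 520) = 2,560. DTI = 2,560/6,800 = 37.6% ≤ 41%
LTV = 123,400/151,000 = 81.7% ≤ 90%
Row: 664 falls in 638–676. Column: 81.7% falls in 80.01–90%. Rate = 11.25%.

11.25%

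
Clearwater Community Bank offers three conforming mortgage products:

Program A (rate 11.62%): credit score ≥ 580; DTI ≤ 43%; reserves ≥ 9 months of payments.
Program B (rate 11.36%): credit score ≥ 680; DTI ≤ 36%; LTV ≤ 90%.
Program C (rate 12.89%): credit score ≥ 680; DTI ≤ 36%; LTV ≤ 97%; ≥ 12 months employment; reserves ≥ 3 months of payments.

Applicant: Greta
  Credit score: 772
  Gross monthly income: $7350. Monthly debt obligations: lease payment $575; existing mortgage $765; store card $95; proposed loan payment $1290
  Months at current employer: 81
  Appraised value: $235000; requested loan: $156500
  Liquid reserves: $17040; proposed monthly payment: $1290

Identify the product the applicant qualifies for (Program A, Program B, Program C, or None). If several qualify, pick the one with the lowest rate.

Program A

Total debts = (575 + 765 + 95 + 1,290) = 2,725; DTI = 2,725/7,350 = 37.1%.
LTV = 156,500/235,000 = 66.6%.
Reserves = 17,040/1,290 = 13.2 months.
Program A: score 772 ≥ 580; DTI 37.1% ≤ 43%; reserves 13.2 ≥ 9 mo → qualifies.
Program B: score 772 ≥ 680; DTI 37.1% > 36%; LTV 66.6% ≤ 90% → does not qualify.
Program C: score 772 ≥ 680; DTI 37.1% > 36%; LTV 66.6% ≤ 97%; employment 81 ≥ 12 mo; reserves 13.2 ≥ 3 mo → does not qualify.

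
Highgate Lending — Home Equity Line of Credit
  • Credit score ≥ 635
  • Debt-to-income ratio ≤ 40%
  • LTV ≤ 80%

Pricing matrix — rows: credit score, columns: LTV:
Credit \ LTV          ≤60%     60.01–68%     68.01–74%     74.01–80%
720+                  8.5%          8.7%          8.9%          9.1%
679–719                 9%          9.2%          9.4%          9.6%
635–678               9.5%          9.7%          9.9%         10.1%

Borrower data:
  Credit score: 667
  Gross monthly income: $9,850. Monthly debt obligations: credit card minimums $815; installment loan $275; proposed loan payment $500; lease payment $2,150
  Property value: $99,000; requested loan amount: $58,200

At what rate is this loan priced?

Credit score 667 ≥ 635; Total monthly debts = (815 + 275 + 500 + 2,150) = 3,740. DTI: 3,740 ÷ 9,850 = 38%, within the 40% cap
LTV = 58,200/99,000 = 58.8% ≤ 80%
Score 667 is in the 635–678 band; LTV 58.8% is in the ≤60% band → 9.5%.

9.5%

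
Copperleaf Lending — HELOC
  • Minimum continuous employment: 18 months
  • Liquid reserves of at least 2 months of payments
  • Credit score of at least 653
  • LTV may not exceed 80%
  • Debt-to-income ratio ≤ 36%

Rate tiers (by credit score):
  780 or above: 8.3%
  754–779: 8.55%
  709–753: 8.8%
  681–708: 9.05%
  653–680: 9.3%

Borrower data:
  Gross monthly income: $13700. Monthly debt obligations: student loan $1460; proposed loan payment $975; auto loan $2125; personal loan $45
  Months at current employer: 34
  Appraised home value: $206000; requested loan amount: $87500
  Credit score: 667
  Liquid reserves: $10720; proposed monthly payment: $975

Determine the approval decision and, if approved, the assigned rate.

Approved at 9.3%

Credit score 667 ≥ 653 (meets minimum)
Total monthly debts = (1,460 + 975 + 2,125 + 45) = 4,605. Debt-to-income = 4,605/13,700 = 33.6% — meets 36% limit
Reserves = 10,720/975 = 11.0 months ≥ 2
LTV = 87,500/206,000 = 42.5% ≤ 80%
Employment 34 ≥ 18 months
All requirements met. Score 667 falls in the 653–680 tier → 9.3%.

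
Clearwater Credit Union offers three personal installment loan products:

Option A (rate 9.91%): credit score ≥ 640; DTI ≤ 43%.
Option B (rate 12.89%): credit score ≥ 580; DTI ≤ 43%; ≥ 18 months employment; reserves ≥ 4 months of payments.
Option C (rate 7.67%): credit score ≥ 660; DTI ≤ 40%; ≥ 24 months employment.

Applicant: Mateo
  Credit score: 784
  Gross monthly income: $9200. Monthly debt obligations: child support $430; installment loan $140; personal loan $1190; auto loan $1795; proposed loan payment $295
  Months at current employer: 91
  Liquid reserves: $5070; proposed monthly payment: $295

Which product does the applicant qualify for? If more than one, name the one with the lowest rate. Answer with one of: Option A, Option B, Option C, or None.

Total debts = (430 + 140 + 1,190 + 1,795 + 295) = 3,850; DTI = 3,850/9,200 = 41.8%.
Reserves = 5,070/295 = 17.2 months.
Option A: score 784 ≥ 640; DTI 41.8% ≤ 43% → qualifies.
Option B: score 784 ≥ 580; DTI 41.8% ≤ 43%; employment 91 ≥ 18 mo; reserves 17.2 ≥ 4 mo → qualifies.
Option C: score 784 ≥ 660; DTI 41.8% > 40%; employment 91 ≥ 24 mo → does not qualify.
Qualifying: Option A, Option B. Lowest rate is 9.91% → Option A.

Option A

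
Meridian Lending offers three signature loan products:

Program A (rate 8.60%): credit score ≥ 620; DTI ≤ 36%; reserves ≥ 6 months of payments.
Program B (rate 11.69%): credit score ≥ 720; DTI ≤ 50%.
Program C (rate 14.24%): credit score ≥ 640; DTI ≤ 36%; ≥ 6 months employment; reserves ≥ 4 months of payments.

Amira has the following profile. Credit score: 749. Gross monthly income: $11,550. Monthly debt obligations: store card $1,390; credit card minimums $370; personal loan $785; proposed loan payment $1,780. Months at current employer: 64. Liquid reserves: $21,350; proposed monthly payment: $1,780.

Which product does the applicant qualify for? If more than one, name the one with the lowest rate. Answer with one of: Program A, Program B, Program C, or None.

Total debts = (1,390 + 370 + 785 + 1,780) = 4,325; DTI = 4,325/11,550 = 37.4%.
Reserves = 21,350/1,780 = 12.0 months.
Program A: score 749 ≥ 620; DTI 37.4% > 36%; reserves 12.0 ≥ 6 mo → does not qualify.
Program B: score 749 ≥ 720; DTI 37.4% ≤ 50% → qualifies.
Program C: score 749 ≥ 640; DTI 37.4% > 36%; employment 64 ≥ 6 mo; reserves 12.0 ≥ 4 mo → does not qualify.

Program B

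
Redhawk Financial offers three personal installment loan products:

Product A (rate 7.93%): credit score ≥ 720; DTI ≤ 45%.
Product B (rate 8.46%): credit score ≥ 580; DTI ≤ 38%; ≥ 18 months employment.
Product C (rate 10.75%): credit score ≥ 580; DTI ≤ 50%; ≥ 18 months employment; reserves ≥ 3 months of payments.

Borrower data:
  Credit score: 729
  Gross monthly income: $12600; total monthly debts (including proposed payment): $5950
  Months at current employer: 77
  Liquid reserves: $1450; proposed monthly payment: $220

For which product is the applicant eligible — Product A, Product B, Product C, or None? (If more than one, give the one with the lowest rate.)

DTI = 5,950/12,600 = 47.2%.
Reserves = 1,450/220 = 6.6 months.
Product A: score 729 ≥ 720; DTI 47.2% > 45% → does not qualify.
Product B: score 729 ≥ 580; DTI 47.2% > 38%; employment 77 ≥ 18 mo → does not qualify.
Product C: score 729 ≥ 580; DTI 47.2% ≤ 50%; employment 77 ≥ 18 mo; reserves 6.6 ≥ 3 mo → qualifies.

Product C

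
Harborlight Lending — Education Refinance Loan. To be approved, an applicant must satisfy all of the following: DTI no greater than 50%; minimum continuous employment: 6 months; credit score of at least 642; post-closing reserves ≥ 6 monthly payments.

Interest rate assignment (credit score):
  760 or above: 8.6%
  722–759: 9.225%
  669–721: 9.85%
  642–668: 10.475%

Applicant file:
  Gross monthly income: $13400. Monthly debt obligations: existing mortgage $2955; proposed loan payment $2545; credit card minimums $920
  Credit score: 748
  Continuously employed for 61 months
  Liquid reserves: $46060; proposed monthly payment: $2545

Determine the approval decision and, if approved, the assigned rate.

Credit score 748 ≥ 642 (meets minimum)
Reserves: 46,060 ÷ 2,545 = 18.1 months (meets 6-month minimum)
Total monthly debts = (2,955 + 2,545 + 920) = 6,420. DTI = 6,420/13,400 = 47.9% ≤ 50%
Employment 61 ≥ 6 months
All requirements met. Score 748 falls in the 722–759 tier → 9.225%.

Approved at 9.225%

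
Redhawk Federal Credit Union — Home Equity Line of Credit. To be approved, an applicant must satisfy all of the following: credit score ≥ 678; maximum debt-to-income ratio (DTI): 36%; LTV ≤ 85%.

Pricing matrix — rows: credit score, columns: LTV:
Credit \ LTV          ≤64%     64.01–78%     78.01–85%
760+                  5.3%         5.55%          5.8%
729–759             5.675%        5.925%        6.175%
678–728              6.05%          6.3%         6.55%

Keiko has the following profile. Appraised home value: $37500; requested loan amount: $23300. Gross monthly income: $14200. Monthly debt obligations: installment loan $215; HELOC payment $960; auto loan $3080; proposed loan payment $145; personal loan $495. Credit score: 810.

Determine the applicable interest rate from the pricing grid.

Credit score 810 ≥ 678; Total monthly debts = (215 + 960 + 3,080 + 145 + 495) = 4,895. Debt-to-income = 4,895/14,200 = 34.5% — meets 36% limit
LTV: 23,300 ÷ 37,500 = 62.1%, within 85% cap
Row: 810 falls in 760+. Column: 62.1% falls in ≤64%. Rate = 5.3%.

5.3%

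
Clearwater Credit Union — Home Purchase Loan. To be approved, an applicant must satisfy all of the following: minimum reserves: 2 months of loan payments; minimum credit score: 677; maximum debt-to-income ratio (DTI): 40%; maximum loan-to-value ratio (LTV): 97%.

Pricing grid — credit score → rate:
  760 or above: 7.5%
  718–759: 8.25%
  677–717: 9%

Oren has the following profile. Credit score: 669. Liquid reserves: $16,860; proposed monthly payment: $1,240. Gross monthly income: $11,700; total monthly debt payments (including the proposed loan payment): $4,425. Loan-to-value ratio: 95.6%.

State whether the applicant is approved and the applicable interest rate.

Denied

Credit score 669 < 677 (below minimum)
LTV 95.6% — within 97%
DTI = 4,425/11,700 = 37.8% ≤ 40%
Liquid reserves cover 16,860/1,240 = 13.6 months — ≥ 2 required
Not all requirements met → denied.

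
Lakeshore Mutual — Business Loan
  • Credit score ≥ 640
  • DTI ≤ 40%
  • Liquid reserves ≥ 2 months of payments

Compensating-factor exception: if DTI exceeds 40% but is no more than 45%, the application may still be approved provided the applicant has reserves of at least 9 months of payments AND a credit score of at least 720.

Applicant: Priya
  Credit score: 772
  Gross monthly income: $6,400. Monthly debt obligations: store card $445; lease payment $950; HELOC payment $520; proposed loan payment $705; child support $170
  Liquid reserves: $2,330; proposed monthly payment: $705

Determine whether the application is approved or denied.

Denied

Credit score 772 ≥ 640 (meets base)
Total debts = (445 + 950 + 520 + 705 + 170) = 2,790. DTI: 2,790 ÷ 6,400 = 43.6%, over the 40% base limit.
Reserves = 2,330/705 = 3.3 months ≥ 2
DTI 43.6% is within the 40%–45% exception band; checking compensating factors.
Reserves 3.3 < 9 months; credit score 772 ≥ 720.
Override conditions not both satisfied; exception does not apply.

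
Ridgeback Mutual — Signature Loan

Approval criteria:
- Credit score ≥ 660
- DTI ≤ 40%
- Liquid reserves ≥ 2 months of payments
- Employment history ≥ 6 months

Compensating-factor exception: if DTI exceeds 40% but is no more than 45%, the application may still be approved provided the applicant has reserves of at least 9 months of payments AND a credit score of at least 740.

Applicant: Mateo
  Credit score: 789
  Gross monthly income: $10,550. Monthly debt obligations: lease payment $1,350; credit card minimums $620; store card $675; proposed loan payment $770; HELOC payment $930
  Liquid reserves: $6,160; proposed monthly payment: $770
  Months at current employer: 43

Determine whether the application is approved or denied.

Denied

Credit score 789 ≥ 660 (meets base)
Total debts = (1,350 + 620 + 675 + 770 + 930) = 4,345. DTI = 4,345/10,550 = 41.2% > 40% — standard DTI limit exceeded.
Liquid reserves cover 6,160/770 = 8.0 months — ≥ 2 required
Employment 43 ≥ 6 months
DTI 41.2% is within the 40%–45% exception band; checking compensating factors.
Override check — reserves: 8.0 mo (short of 9); score: 789 (ok).
Compensating-factor requirement not fully met.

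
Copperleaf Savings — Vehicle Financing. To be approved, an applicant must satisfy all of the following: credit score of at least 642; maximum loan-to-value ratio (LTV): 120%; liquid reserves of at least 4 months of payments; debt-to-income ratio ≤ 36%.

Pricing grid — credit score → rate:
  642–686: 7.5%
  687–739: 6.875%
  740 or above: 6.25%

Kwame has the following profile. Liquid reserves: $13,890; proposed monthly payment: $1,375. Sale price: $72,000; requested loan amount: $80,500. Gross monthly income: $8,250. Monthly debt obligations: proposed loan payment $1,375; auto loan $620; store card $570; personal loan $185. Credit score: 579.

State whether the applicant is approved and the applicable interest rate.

Denied

Credit score 579 < 642 (below minimum)
Loan-to-value = 80,500/72,000 = 111.8% — pass (120% max)
Total monthly debts = (1,375 + 620 + 570 + 185) = 2,750. DTI: 2,750 ÷ 8,250 = 33.3%, within the 36% cap
Liquid reserves cover 13,890/1,375 = 10.1 months — ≥ 4 required
Not all requirements met → denied.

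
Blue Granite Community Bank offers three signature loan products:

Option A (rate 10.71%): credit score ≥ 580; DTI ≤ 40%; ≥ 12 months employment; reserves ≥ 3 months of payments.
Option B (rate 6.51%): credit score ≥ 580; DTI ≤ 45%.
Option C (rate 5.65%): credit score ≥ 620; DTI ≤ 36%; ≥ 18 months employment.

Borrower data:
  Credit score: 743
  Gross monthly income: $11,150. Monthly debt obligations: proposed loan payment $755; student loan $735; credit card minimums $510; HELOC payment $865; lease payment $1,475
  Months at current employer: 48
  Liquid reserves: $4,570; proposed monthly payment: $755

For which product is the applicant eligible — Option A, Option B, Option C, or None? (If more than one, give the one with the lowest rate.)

Option B

Total debts = (755 + 735 + 510 + 865 + 1,475) = 4,340; DTI = 4,340/11,150 = 38.9%.
Reserves = 4,570/755 = 6.1 months.
Option A: score 743 ≥ 580; DTI 38.9% ≤ 40%; employment 48 ≥ 12 mo; reserves 6.1 ≥ 3 mo → qualifies.
Option B: score 743 ≥ 580; DTI 38.9% ≤ 45% → qualifies.
Option C: score 743 ≥ 620; DTI 38.9% > 36%; employment 48 ≥ 18 mo → does not qualify.
Qualifying: Option A, Option B. Lowest rate is 6.51% → Option B.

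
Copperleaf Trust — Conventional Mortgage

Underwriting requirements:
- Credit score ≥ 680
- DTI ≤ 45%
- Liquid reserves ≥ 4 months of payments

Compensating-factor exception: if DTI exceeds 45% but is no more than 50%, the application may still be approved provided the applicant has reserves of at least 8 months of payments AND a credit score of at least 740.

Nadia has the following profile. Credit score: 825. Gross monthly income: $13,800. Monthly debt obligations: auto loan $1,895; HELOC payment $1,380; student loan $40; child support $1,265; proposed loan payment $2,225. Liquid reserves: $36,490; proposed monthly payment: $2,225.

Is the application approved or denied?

Credit score 825 ≥ 680 (meets base)
Total debts = (1,895 + 1,380 + 40 + 1,265 + 2,225) = 6,805. DTI: 6,805 ÷ 13,800 = 49.3%, over the 45% base limit.
Reserves: 36,490 ÷ 2,225 = 16.4 months (meets 4-month minimum)
49.3% falls in the override range (45%–50%), so the compensating-factor test applies.
Reserves 16.4 ≥ 8 months; credit score 825 ≥ 740.
Both override conditions satisfied; DTI exception granted.

Approved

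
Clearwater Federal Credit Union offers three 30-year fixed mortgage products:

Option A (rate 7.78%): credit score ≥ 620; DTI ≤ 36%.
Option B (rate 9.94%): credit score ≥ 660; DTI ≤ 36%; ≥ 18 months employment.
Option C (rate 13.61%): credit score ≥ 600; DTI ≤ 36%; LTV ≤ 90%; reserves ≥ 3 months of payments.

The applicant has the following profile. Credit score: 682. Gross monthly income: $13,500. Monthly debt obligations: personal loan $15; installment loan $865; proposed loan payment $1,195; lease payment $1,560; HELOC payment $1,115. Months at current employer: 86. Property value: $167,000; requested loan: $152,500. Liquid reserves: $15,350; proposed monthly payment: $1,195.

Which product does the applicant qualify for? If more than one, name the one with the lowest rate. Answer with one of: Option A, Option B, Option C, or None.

Total debts = (15 + 865 + 1,195 + 1,560 + 1,115) = 4,750; DTI = 4,750/13,500 = 35.2%.
LTV = 152,500/167,000 = 91.3%.
Reserves = 15,350/1,195 = 12.8 months.
Option A: score 682 ≥ 620; DTI 35.2% ≤ 36% → qualifies.
Option B: score 682 ≥ 660; DTI 35.2% ≤ 36%; employment 86 ≥ 18 mo → qualifies.
Option C: score 682 ≥ 600; DTI 35.2% ≤ 36%; LTV 91.3% > 90%; reserves 12.8 ≥ 3 mo → does not qualify.
Qualifying: Option A, Option B. Lowest rate is 7.78% → Option A.

Option A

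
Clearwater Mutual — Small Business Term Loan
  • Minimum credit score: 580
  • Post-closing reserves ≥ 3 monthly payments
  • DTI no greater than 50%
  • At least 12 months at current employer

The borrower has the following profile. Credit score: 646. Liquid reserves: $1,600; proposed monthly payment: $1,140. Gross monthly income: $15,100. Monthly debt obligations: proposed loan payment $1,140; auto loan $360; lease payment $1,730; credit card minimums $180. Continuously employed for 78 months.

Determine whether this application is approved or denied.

Denied

Credit score 646 ≥ 580 (meets)
Liquid reserves cover 1,600/1,140 = 1.4 months — < 3 required
Total monthly debts = (1,140 + 360 + 1,730 + 180) = 3,410. DTI: 3,410 ÷ 15,100 = 22.6%, within the 50% cap
Employment 78 ≥ 12 months
Fails on reserves.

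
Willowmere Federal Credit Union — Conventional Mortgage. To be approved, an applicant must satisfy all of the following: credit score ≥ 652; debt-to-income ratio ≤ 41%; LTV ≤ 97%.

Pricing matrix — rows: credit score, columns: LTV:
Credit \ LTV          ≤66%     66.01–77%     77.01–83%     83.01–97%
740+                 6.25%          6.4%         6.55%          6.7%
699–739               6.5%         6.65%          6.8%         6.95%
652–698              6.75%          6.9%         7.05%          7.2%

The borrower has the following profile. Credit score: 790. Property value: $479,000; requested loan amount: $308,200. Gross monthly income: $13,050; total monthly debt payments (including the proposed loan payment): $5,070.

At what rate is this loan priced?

6.25%

Credit score 790 ≥ 652; DTI: 5,070 ÷ 13,050 = 38.9%, within the 41% cap
Loan-to-value = 308,200/479,000 = 64.3% — pass (97% max)
Row: 790 falls in 740+. Column: 64.3% falls in ≤66%. Rate = 6.25%.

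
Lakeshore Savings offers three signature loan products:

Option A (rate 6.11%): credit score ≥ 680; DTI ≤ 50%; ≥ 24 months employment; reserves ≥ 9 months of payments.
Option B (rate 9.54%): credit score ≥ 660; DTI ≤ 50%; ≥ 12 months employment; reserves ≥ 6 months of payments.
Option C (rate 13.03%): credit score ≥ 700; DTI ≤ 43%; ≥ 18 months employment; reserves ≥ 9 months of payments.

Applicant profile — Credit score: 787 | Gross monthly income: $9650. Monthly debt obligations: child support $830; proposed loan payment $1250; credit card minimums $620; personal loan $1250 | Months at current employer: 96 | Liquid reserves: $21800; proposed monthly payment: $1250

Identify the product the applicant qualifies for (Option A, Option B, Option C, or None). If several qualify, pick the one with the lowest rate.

Option A

Total debts = (830 + 1,250 + 620 + 1,250) = 3,950; DTI = 3,950/9,650 = 40.9%.
Reserves = 21,800/1,250 = 17.4 months.
Option A: score 787 ≥ 680; DTI 40.9% ≤ 50%; employment 96 ≥ 24 mo; reserves 17.4 ≥ 9 mo → qualifies.
Option B: score 787 ≥ 660; DTI 40.9% ≤ 50%; employment 96 ≥ 12 mo; reserves 17.4 ≥ 6 mo → qualifies.
Option C: score 787 ≥ 700; DTI 40.9% ≤ 43%; employment 96 ≥ 18 mo; reserves 17.4 ≥ 9 mo → qualifies.
Qualifying: Option A, Option B, Option C. Lowest rate is 6.11% → Option A.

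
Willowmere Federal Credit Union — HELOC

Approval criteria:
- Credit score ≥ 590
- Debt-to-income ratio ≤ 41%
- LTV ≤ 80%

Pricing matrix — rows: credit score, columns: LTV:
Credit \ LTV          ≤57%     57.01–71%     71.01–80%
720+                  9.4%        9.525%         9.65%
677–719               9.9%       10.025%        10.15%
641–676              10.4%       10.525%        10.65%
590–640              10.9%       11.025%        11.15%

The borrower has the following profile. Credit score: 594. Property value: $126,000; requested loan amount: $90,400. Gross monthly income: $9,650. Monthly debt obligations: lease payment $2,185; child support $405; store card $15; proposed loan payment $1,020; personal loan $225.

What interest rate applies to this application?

Credit score 594 ≥ 590; Total monthly debts = (2,185 + 405 + 15 + 1,020 + 225) = 3,850. Debt-to-income = 3,850/9,650 = 39.9% — meets 41% limit
LTV = 90,400/126,000 = 71.7% ≤ 80%
Credit 594 → row 590–640; LTV 71.7% → column 71.01–80%. Grid cell → 11.15%.

11.15%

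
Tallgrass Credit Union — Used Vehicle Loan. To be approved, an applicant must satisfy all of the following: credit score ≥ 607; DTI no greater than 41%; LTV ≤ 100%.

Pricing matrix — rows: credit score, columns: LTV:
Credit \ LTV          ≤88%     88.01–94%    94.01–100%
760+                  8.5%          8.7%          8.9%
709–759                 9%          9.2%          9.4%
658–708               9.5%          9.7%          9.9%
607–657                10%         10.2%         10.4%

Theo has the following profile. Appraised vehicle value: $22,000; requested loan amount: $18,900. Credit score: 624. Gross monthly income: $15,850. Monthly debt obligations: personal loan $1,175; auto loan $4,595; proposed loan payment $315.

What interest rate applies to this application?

10%

Credit score 624 ≥ 607; Total monthly debts = (1,175 + 4,595 + 315) = 6,085. DTI: 6,085 ÷ 15,850 = 38.4%, within the 41% cap
Loan-to-value = 18,900/22,000 = 85.9% — pass (100% max)
Score 624 is in the 607–657 band; LTV 85.9% is in the ≤88% band → 10%.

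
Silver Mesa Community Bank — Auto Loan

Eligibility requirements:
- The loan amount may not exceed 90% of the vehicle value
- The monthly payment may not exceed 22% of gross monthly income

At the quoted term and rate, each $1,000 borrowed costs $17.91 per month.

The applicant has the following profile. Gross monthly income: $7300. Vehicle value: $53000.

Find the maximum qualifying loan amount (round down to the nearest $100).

$47,700

Payment cap: 22% × $7,300 = $1,606/month.
At $17.91 per $1,000, that supports 1,606/17.91 × 1,000 ≈ $89,670 → $89,600.
LTV cap: 90% × $53,000 = $47,700 → $47,700.
Binding constraint: loan-to-value.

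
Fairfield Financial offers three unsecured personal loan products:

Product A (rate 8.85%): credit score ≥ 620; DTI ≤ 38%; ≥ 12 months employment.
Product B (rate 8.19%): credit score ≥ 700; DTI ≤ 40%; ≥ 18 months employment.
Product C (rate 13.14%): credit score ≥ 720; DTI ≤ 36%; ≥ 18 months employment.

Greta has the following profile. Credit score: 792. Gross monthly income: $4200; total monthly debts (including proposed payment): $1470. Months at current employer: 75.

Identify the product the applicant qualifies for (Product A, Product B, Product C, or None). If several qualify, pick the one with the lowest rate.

Product B

DTI = 1,470/4,200 = 35%.
Product A: score 792 ≥ 620; DTI 35% ≤ 38%; employment 75 ≥ 12 mo → qualifies.
Product B: score 792 ≥ 700; DTI 35% ≤ 40%; employment 75 ≥ 18 mo → qualifies.
Product C: score 792 ≥ 720; DTI 35% ≤ 36%; employment 75 ≥ 18 mo → qualifies.
Qualifying: Product A, Product B, Product C. Lowest rate is 8.19% → Product B.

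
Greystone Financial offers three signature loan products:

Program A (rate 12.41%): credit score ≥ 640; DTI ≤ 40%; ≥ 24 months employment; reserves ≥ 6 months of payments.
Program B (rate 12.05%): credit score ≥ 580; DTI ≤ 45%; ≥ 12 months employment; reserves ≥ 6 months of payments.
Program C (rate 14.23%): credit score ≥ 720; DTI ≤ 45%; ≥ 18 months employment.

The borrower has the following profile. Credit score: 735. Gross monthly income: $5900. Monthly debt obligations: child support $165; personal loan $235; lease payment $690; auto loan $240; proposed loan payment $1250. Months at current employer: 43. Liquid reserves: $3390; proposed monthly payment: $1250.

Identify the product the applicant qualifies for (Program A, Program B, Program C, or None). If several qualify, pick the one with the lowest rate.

Total debts = (165 + 235 + 690 + 240 + 1,250) = 2,580; DTI = 2,580/5,900 = 43.7%.
Reserves = 3,390/1,250 = 2.7 months.
Program A: score 735 ≥ 640; DTI 43.7% > 40%; employment 43 ≥ 24 mo; reserves 2.7 < 6 mo → does not qualify.
Program B: score 735 ≥ 580; DTI 43.7% ≤ 45%; employment 43 ≥ 12 mo; reserves 2.7 < 6 mo → does not qualify.
Program C: score 735 ≥ 720; DTI 43.7% ≤ 45%; employment 43 ≥ 18 mo → qualifies.

Program C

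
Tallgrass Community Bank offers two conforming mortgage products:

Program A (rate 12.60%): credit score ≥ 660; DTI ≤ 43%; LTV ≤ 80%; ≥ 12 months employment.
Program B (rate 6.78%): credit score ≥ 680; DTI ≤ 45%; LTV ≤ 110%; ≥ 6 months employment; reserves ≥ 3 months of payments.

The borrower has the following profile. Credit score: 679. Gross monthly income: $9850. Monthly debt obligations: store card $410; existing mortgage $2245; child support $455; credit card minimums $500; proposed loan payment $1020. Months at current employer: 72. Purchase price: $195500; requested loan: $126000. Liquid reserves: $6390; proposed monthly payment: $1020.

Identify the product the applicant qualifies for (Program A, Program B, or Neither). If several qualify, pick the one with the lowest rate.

Total debts = (410 + 2,245 + 455 + 500 + 1,020) = 4,630; DTI = 4,630/9,850 = 47%.
LTV = 126,000/195,500 = 64.5%.
Reserves = 6,390/1,020 = 6.3 months.
Program A: score 679 ≥ 660; DTI 47% > 43%; LTV 64.5% ≤ 80%; employment 72 ≥ 12 mo → does not qualify.
Program B: score 679 < 680; DTI 47% > 45%; LTV 64.5% ≤ 110%; employment 72 ≥ 6 mo; reserves 6.3 ≥ 3 mo → does not qualify.

Neither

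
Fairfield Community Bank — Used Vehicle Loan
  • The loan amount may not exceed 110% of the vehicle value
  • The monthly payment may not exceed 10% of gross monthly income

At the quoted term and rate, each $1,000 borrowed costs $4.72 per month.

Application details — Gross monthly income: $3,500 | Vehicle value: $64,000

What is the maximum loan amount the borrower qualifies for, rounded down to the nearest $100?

Payment cap: 10% × $3,500 = $350/month.
At $4.72 per $1,000, that supports 350/4.72 × 1,000 ≈ $74,152 → $74,100.
LTV cap: 110% × $64,000 = $70,400 → $70,400.
Binding constraint: loan-to-value.

$70,400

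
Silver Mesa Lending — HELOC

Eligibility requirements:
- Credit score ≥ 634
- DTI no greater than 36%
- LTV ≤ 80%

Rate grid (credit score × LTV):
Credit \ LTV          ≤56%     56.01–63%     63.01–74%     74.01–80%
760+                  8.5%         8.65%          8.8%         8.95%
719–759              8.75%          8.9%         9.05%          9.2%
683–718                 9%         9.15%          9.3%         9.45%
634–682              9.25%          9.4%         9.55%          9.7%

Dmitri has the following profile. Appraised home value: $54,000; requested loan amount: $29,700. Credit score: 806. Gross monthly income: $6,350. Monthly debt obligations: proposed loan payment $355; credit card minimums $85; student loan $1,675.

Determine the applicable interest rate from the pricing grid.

Credit score 806 ≥ 634; Total monthly debts = (355 + 85 + 1,675) = 2,115. Debt-to-income = 2,115/6,350 = 33.3% — meets 36% limit
Loan-to-value = 29,700/54,000 = 55% — pass (80% max)
Row: 806 falls in 760+. Column: 55% falls in ≤56%. Rate = 8.5%.

8.5%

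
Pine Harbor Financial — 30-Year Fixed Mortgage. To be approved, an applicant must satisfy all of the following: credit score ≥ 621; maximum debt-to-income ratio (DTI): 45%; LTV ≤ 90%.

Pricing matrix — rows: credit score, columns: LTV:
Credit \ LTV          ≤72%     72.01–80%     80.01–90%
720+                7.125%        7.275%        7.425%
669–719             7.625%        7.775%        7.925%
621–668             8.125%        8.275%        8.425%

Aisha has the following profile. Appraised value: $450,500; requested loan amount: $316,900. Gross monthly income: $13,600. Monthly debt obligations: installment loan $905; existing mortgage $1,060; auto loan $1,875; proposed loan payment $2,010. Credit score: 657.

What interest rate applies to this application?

Credit score 657 ≥ 621; Total monthly debts = (905 + 1,060 + 1,875 + 2,010) = 5,850. Debt-to-income = 5,850/13,600 = 43% — meets 45% limit
LTV: 316,900 ÷ 450,500 = 70.3%, within 90% cap
Score 657 is in the 621–668 band; LTV 70.3% is in the ≤72% band → 8.125%.

8.125%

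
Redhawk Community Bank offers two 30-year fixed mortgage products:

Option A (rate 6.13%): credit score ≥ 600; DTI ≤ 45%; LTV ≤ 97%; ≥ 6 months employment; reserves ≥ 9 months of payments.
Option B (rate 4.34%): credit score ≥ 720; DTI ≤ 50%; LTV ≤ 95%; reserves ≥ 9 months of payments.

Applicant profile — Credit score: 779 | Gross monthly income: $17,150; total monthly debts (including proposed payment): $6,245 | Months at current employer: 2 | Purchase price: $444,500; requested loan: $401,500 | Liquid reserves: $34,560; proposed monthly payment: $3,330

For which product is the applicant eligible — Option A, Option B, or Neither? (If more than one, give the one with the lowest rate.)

Option B

DTI = 6,245/17,150 = 36.4%.
LTV = 401,500/444,500 = 90.3%.
Reserves = 34,560/3,330 = 10.4 months.
Option A: score 779 ≥ 600; DTI 36.4% ≤ 45%; LTV 90.3% ≤ 97%; employment 2 < 6 mo; reserves 10.4 ≥ 9 mo → does not qualify.
Option B: score 779 ≥ 720; DTI 36.4% ≤ 50%; LTV 90.3% ≤ 95%; reserves 10.4 ≥ 9 mo → qualifies.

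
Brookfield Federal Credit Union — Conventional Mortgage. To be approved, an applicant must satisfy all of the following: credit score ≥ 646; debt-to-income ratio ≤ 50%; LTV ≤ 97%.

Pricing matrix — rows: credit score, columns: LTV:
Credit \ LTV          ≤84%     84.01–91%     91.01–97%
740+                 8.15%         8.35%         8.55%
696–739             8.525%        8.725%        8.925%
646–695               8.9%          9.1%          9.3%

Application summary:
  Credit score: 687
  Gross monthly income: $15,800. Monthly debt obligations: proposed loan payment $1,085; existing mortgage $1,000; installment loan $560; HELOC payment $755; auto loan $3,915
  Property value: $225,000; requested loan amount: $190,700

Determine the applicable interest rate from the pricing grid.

Credit score 687 ≥ 646; Total monthly debts = (1,085 + 1,000 + 560 + 755 + 3,915) = 7,315. Debt-to-income = 7,315/15,800 = 46.3% — meets 50% limit
LTV: 190,700 ÷ 225,000 = 84.8%, within 97% cap
Row: 687 falls in 646–695. Column: 84.8% falls in 84.01–91%. Rate = 9.1%.

9.1%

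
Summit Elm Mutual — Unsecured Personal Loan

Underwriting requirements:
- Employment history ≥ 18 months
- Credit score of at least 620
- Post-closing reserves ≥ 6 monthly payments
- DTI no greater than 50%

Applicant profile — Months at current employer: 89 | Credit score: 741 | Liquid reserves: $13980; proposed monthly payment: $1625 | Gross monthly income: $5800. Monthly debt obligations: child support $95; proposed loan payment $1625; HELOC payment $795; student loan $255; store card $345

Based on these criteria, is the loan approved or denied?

Employment 89 ≥ 18 months
Credit score 741 ≥ 620 (meets)
Reserves = 13,980/1,625 = 8.6 months ≥ 6
Total monthly debts = (95 + 1,625 + 795 + 255 + 345) = 3,115. DTI: 3,115 ÷ 5,800 = 53.7%, exceeds the 50% cap
Fails on DTI.

Denied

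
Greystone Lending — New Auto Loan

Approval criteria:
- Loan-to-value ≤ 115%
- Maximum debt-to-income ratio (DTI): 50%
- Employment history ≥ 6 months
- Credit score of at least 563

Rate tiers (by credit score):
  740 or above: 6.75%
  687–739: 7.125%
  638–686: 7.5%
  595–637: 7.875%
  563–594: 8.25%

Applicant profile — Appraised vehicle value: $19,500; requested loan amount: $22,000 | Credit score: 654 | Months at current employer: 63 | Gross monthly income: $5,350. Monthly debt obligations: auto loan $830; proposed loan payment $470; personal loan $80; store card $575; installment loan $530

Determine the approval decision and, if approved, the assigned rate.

Approved at 7.5%

Credit score 654 ≥ 563 (meets minimum)
Employment 63 ≥ 6 months
Loan-to-value = 22,000/19,500 = 112.8% — pass (115% max)
Total monthly debts = (830 + 470 + 80 + 575 + 530) = 2,485. DTI = 2,485/5,350 = 46.4% ≤ 50%
All requirements met. Score 654 falls in the 638–686 tier → 7.5%.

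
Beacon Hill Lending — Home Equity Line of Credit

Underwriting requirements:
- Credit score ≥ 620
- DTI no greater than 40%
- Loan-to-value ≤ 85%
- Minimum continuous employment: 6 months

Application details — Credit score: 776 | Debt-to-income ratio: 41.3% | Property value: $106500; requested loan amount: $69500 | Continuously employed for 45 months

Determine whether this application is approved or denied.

Denied

Credit score 776 ≥ 620 (meets)
Debt-to-income 41.3% vs 40% cap — fail
LTV: 69,500 ÷ 106,500 = 65.3%, within 85% cap
Employment 45 ≥ 6 months
Fails on DTI.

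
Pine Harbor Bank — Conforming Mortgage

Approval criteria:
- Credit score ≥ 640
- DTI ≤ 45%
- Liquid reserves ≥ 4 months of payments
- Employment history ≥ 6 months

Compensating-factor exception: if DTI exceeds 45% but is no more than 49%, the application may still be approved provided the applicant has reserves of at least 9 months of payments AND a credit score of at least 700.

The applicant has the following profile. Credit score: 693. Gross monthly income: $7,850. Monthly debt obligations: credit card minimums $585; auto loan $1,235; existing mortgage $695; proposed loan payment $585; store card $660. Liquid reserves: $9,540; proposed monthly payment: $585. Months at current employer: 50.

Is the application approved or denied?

Denied

Credit score 693 ≥ 640 (meets base)
Total debts = (585 + 1,235 + 695 + 585 + 660) = 3,760. DTI: 3,760 ÷ 7,850 = 47.9%, over the 45% base limit.
Liquid reserves cover 9,540/585 = 16.3 months — ≥ 4 required
Employment 50 ≥ 6 months
DTI 47.9% is within the 45%–49% exception band; checking compensating factors.
Reserves 16.3 ≥ 9 months; credit score 693 < 700.
Override conditions not both satisfied; exception does not apply.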